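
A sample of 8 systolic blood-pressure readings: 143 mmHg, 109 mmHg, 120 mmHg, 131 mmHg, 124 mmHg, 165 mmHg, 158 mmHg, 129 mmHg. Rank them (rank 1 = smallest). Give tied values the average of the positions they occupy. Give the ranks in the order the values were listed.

6, 1, 2, 5, 3, 8, 7, 4

Sorted (ascending): 109, 120, 124, 129, 131, 143, 158, 165
No ties — each value takes its position as its rank.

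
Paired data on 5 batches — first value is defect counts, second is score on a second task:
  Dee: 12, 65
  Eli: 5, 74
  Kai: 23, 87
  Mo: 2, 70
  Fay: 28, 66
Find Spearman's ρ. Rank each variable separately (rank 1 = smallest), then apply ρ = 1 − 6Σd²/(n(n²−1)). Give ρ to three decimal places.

-0.100

Ranks of variable 1: 3, 2, 4, 1, 5
Ranks of variable 2: 1, 4, 5, 3, 2
d = r₁ − r₂: 2, -2, -1, -2, 3
d²: 4, 4, 1, 4, 9; Σd² = 22
ρ = 1 − 6·22/(5·24) = 1 − 132/120 = -0.100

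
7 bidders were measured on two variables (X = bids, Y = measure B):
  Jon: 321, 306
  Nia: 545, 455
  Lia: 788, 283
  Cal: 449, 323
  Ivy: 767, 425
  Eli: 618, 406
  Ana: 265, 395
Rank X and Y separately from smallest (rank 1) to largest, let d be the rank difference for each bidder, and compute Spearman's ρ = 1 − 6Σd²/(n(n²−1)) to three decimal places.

0.036

Ranks of variable 1: 2, 4, 7, 3, 6, 5, 1
Ranks of variable 2: 2, 7, 1, 3, 6, 5, 4
d = r₁ − r₂: 0, -3, 6, 0, 0, 0, -3
d²: 0, 9, 36, 0, 0, 0, 9; Σd² = 54
ρ = 1 − 6·54/(7·48) = 1 − 324/336 = 0.036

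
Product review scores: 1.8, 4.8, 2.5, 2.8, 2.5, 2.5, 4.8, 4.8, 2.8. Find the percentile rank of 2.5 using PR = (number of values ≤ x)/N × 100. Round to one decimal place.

44.4

N = 9.
Strictly below 2.5: 1. Equal to 2.5: 3.
PR = 4/9 × 100 = 44.4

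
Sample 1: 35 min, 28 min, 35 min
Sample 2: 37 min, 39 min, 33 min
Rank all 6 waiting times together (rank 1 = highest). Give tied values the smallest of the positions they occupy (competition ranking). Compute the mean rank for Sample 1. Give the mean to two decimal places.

4.00

Sorted (descending): 39, 37, 35, 35, 33, 28
The 2 values of 35 occupy positions 3–4 → each gets rank 3.
Sample 1 values → pooled ranks: 35→3, 28→6, 35→3
Mean rank = (3 + 6 + 3) / 3 = 4.00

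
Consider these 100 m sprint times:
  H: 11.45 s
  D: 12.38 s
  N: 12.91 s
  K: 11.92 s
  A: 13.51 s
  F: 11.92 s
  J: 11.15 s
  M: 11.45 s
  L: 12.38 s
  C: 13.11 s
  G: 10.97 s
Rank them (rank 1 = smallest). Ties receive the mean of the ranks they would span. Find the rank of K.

5.5

Sorted (ascending): 10.97, 11.15, 11.45, 11.45, 11.92, 11.92, 12.38, 12.38, 12.91, 13.11, 13.51
The 2 values of 11.45 occupy positions 3–4 → average rank (3+4)/2 = 3.5.
The 2 values of 11.92 occupy positions 5–6 → average rank (5+6)/2 = 5.5.
The 2 values of 12.38 occupy positions 7–8 → average rank (7+8)/2 = 7.5.
K has value 11.92 s → rank 5.5.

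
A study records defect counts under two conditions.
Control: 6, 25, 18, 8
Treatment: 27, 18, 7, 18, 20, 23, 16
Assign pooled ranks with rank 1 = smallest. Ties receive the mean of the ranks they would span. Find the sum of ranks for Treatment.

Sorted (ascending): 6, 7, 8, 16, 18, 18, 18, 20, 23, 25, 27
The 3 values of 18 occupy positions 5–7 → average rank 6.
Treatment values → pooled ranks: 27→11, 18→6, 7→2, 18→6, 20→8, 23→9, 16→4
Rank sum = 11 + 6 + 2 + 6 + 8 + 9 + 4 = 46

46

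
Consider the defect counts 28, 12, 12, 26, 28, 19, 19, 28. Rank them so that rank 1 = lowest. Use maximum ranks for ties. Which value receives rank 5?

Sorted (ascending): 12, 12, 19, 19, 26, 28, 28, 28
The 2 values of 12 occupy positions 1–2 → each gets rank 2.
The 2 values of 19 occupy positions 3–4 → each gets rank 4.
The 3 values of 28 occupy positions 6–8 → each gets rank 8.
Rank 5 → value 26.

26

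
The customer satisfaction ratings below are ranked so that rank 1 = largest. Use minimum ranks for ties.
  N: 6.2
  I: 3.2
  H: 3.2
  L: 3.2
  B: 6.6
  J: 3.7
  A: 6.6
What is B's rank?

1

Sorted (descending): 6.6, 6.6, 6.2, 3.7, 3.2, 3.2, 3.2
The 2 values of 6.6 occupy positions 1–2 → each gets rank 1.
The 3 values of 3.2 occupy positions 5–7 → each gets rank 5.
B has value 6.6 → rank 1.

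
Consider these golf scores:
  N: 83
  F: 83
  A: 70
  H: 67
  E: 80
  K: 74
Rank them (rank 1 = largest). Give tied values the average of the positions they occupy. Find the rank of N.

1.5

Sorted (descending): 83, 83, 80, 74, 70, 67
The 2 values of 83 occupy positions 1–2 → average rank (1+2)/2 = 1.5.
N has value 83 → rank 1.5.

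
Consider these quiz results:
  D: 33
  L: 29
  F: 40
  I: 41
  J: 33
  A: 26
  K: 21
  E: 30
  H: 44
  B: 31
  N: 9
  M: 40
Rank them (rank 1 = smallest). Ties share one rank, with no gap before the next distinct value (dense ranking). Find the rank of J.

Sorted (ascending): 9, 21, 26, 29, 30, 31, 33, 33, 40, 40, 41, 44
The 2 values of 33 share dense rank 7.
The 2 values of 40 share dense rank 8.
Remaining distinct values take the next consecutive integers.
J has value 33 → rank 7.

7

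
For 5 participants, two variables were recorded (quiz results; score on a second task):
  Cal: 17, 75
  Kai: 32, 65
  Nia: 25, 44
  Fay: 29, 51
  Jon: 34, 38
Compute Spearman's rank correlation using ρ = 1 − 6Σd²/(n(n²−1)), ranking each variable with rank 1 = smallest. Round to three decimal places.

-0.600

Ranks of variable 1: 1, 4, 2, 3, 5
Ranks of variable 2: 5, 4, 2, 3, 1
d = r₁ − r₂: -4, 0, 0, 0, 4
d²: 16, 0, 0, 0, 16; Σd² = 32
ρ = 1 − 6·32/(5·24) = 1 − 192/120 = -0.600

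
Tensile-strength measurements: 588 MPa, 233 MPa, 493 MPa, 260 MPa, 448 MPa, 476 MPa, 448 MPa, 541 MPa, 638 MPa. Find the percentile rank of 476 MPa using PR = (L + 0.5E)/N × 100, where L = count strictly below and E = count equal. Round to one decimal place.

50.0

N = 9.
Strictly below 476: 4. Equal to 476: 1.
PR = (4 + 0.5·1)/9 × 100 = 50.0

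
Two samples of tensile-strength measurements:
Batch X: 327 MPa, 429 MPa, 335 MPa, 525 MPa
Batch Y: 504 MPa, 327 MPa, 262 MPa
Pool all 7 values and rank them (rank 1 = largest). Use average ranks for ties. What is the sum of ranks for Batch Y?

Sorted (descending): 525, 504, 429, 335, 327, 327, 262
The 2 values of 327 occupy positions 5–6 → average rank (5+6)/2 = 5.5.
Batch Y values → pooled ranks: 504→2, 327→5.5, 262→7
Rank sum = 2 + 5.5 + 7 = 14.5

14.5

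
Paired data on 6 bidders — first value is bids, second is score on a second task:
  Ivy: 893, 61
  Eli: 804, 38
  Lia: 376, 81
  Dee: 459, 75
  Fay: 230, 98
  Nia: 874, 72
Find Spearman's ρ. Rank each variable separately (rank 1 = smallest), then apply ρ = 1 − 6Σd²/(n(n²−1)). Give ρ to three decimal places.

Ranks of variable 1: 6, 4, 2, 3, 1, 5
Ranks of variable 2: 2, 1, 5, 4, 6, 3
d = r₁ − r₂: 4, 3, -3, -1, -5, 2
d²: 16, 9, 9, 1, 25, 4; Σd² = 64
ρ = 1 − 6·64/(6·35) = 1 − 384/210 = -0.829

-0.829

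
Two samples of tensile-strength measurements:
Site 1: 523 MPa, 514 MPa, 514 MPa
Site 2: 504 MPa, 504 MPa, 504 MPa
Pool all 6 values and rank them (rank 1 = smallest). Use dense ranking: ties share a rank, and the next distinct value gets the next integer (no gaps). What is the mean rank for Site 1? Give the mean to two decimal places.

Sorted (ascending): 504, 504, 504, 514, 514, 523
The 3 values of 504 share dense rank 1.
The 2 values of 514 share dense rank 2.
Remaining distinct values take the next consecutive integers.
Site 1 values → pooled ranks: 523→3, 514→2, 514→2
Mean rank = (3 + 2 + 2) / 3 = 2.33

2.33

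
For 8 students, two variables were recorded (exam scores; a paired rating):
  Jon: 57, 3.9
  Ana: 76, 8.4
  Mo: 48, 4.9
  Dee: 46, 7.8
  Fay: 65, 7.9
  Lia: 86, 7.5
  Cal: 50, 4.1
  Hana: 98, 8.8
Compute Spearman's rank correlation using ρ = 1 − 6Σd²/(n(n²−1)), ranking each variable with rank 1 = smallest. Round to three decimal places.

0.548

Ranks of variable 1: 4, 6, 2, 1, 5, 7, 3, 8
Ranks of variable 2: 1, 7, 3, 5, 6, 4, 2, 8
d = r₁ − r₂: 3, -1, -1, -4, -1, 3, 1, 0
d²: 9, 1, 1, 16, 1, 9, 1, 0; Σd² = 38
ρ = 1 − 6·38/(8·63) = 1 − 228/504 = 0.548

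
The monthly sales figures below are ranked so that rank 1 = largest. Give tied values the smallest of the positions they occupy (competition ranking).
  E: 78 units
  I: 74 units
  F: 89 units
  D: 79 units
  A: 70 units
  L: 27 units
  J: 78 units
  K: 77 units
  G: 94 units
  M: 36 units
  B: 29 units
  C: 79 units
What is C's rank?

3

Sorted (descending): 94, 89, 79, 79, 78, 78, 77, 74, 70, 36, 29, 27
The 2 values of 79 occupy positions 3–4 → each gets rank 3.
The 2 values of 78 occupy positions 5–6 → each gets rank 5.
C has value 79 units → rank 3.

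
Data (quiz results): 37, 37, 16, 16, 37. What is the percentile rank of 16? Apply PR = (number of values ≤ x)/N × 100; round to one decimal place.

N = 5.
Strictly below 16: 0. Equal to 16: 2.
PR = 2/5 × 100 = 40.0

40.0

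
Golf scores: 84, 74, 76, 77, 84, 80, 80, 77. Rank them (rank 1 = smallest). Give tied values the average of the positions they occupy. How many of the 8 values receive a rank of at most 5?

Sorted (ascending): 74, 76, 77, 77, 80, 80, 84, 84
The 2 values of 77 occupy positions 3–4 → average rank (3+4)/2 = 3.5.
The 2 values of 80 occupy positions 5–6 → average rank (5+6)/2 = 5.5.
The 2 values of 84 occupy positions 7–8 → average rank (7+8)/2 = 7.5.
Ranks ≤ 5: {1, 2, 3.5, 3.5} → 4 values.

4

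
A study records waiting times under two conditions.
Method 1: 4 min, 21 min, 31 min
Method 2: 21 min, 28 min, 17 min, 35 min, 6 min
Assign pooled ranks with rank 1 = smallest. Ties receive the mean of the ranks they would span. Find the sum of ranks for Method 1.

Sorted (ascending): 4, 6, 17, 21, 21, 28, 31, 35
The 2 values of 21 occupy positions 4–5 → average rank (4+5)/2 = 4.5.
Method 1 values → pooled ranks: 4→1, 21→4.5, 31→7
Rank sum = 1 + 4.5 + 7 = 12.5

12.5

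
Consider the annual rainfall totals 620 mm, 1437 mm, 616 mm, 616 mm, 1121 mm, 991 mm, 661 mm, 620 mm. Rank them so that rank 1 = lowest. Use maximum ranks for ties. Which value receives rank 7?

Sorted (ascending): 616, 616, 620, 620, 661, 991, 1121, 1437
The 2 values of 616 occupy positions 1–2 → each gets rank 2.
The 2 values of 620 occupy positions 3–4 → each gets rank 4.
Rank 7 → value 1121.

1121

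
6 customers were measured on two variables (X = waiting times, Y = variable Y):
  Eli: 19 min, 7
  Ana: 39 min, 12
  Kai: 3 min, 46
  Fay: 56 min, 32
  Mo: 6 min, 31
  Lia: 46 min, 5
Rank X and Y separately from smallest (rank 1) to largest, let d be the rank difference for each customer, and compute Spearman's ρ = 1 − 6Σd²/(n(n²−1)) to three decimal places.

-0.371

Ranks of variable 1: 3, 4, 1, 6, 2, 5
Ranks of variable 2: 2, 3, 6, 5, 4, 1
d = r₁ − r₂: 1, 1, -5, 1, -2, 4
d²: 1, 1, 25, 1, 4, 16; Σd² = 48
ρ = 1 − 6·48/(6·35) = 1 − 288/210 = -0.371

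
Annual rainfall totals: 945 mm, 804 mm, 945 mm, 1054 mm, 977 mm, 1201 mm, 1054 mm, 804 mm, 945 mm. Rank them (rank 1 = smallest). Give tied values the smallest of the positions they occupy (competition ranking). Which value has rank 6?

Sorted (ascending): 804, 804, 945, 945, 945, 977, 1054, 1054, 1201
The 2 values of 804 occupy positions 1–2 → each gets rank 1.
The 3 values of 945 occupy positions 3–5 → each gets rank 3.
The 2 values of 1054 occupy positions 7–8 → each gets rank 7.
Rank 6 → value 977.

977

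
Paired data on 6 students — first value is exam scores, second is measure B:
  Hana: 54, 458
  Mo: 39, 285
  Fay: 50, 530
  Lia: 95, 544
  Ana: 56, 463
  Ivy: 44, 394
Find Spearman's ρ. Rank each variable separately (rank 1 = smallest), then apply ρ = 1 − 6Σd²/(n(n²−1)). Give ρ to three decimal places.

Ranks of variable 1: 4, 1, 3, 6, 5, 2
Ranks of variable 2: 3, 1, 5, 6, 4, 2
d = r₁ − r₂: 1, 0, -2, 0, 1, 0
d²: 1, 0, 4, 0, 1, 0; Σd² = 6
ρ = 1 − 6·6/(6·35) = 1 − 36/210 = 0.829

0.829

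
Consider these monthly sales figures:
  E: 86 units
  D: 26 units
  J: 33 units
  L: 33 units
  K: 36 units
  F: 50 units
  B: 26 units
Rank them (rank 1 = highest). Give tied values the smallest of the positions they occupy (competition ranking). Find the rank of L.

4

Sorted (descending): 86, 50, 36, 33, 33, 26, 26
The 2 values of 33 occupy positions 4–5 → each gets rank 4.
The 2 values of 26 occupy positions 6–7 → each gets rank 6.
L has value 33 units → rank 4.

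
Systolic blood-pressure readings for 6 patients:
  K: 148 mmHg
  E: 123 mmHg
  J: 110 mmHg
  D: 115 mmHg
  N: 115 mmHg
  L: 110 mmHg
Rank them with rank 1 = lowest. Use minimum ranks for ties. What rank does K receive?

6

Sorted (ascending): 110, 110, 115, 115, 123, 148
The 2 values of 110 occupy positions 1–2 → each gets rank 1.
The 2 values of 115 occupy positions 3–4 → each gets rank 3.
K has value 148 mmHg → rank 6.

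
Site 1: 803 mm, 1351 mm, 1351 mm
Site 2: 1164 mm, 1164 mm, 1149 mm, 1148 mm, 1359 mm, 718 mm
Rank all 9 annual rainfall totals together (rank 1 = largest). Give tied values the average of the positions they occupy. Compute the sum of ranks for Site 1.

Sorted (descending): 1359, 1351, 1351, 1164, 1164, 1149, 1148, 803, 718
The 2 values of 1351 occupy positions 2–3 → average rank (2+3)/2 = 2.5.
The 2 values of 1164 occupy positions 4–5 → average rank (4+5)/2 = 4.5.
Site 1 values → pooled ranks: 803→8, 1351→2.5, 1351→2.5
Rank sum = 8 + 2.5 + 2.5 = 13

13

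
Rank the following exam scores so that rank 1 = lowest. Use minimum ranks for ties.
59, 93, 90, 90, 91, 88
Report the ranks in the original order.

Sorted (ascending): 59, 88, 90, 90, 91, 93
The 2 values of 90 occupy positions 3–4 → each gets rank 3.

1, 6, 3, 3, 5, 2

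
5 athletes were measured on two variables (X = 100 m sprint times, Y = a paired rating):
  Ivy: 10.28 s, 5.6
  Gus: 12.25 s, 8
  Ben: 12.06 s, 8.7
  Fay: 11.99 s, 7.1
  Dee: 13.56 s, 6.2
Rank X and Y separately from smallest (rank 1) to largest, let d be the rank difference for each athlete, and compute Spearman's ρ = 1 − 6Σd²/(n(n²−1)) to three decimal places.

Ranks of variable 1: 1, 4, 3, 2, 5
Ranks of variable 2: 1, 4, 5, 3, 2
d = r₁ − r₂: 0, 0, -2, -1, 3
d²: 0, 0, 4, 1, 9; Σd² = 14
ρ = 1 − 6·14/(5·24) = 1 − 84/120 = 0.300

0.300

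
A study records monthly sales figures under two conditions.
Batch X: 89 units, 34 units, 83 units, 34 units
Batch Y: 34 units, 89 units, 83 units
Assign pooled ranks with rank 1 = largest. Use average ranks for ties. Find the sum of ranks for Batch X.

Sorted (descending): 89, 89, 83, 83, 34, 34, 34
The 2 values of 89 occupy positions 1–2 → average rank (1+2)/2 = 1.5.
The 2 values of 83 occupy positions 3–4 → average rank (3+4)/2 = 3.5.
The 3 values of 34 occupy positions 5–7 → average rank 6.
Batch X values → pooled ranks: 89→1.5, 34→6, 83→3.5, 34→6
Rank sum = 1.5 + 6 + 3.5 + 6 = 17

17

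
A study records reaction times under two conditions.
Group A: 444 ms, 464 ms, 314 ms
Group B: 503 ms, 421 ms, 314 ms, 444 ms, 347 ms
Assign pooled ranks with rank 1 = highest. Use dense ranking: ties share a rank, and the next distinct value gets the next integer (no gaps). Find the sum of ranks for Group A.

11

Sorted (descending): 503, 464, 444, 444, 421, 347, 314, 314
The 2 values of 444 share dense rank 3.
The 2 values of 314 share dense rank 6.
Remaining distinct values take the next consecutive integers.
Group A values → pooled ranks: 444→3, 464→2, 314→6
Rank sum = 3 + 2 + 6 = 11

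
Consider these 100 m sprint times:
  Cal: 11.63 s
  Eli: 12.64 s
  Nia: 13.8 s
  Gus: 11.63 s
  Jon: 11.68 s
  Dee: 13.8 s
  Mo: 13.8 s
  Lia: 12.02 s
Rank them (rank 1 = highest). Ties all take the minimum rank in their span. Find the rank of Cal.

7

Sorted (descending): 13.8, 13.8, 13.8, 12.64, 12.02, 11.68, 11.63, 11.63
The 3 values of 13.8 occupy positions 1–3 → each gets rank 1.
The 2 values of 11.63 occupy positions 7–8 → each gets rank 7.
Cal has value 11.63 s → rank 7.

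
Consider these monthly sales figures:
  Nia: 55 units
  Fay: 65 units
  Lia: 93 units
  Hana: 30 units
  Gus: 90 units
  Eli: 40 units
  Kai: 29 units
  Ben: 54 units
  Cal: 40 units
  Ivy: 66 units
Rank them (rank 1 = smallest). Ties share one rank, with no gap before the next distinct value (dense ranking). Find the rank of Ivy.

Sorted (ascending): 29, 30, 40, 40, 54, 55, 65, 66, 90, 93
The 2 values of 40 share dense rank 3.
Remaining distinct values take the next consecutive integers.
Ivy has value 66 units → rank 7.

7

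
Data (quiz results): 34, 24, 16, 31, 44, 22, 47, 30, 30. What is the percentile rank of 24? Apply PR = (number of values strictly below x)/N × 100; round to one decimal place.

N = 9.
Strictly below 24: 2. Equal to 24: 1.
PR = 2/9 × 100 = 22.2

22.2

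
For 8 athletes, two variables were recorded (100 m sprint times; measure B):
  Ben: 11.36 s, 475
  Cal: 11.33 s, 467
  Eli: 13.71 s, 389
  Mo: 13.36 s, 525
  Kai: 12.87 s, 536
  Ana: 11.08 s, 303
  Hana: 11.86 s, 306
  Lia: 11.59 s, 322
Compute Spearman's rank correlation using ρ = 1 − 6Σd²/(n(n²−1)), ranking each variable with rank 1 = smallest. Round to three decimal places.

0.429

Ranks of variable 1: 3, 2, 8, 7, 6, 1, 5, 4
Ranks of variable 2: 6, 5, 4, 7, 8, 1, 2, 3
d = r₁ − r₂: -3, -3, 4, 0, -2, 0, 3, 1
d²: 9, 9, 16, 0, 4, 0, 9, 1; Σd² = 48
ρ = 1 − 6·48/(8·63) = 1 − 288/504 = 0.429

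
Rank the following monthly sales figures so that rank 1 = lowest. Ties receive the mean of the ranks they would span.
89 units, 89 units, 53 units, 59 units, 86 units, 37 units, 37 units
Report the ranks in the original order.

Sorted (ascending): 37, 37, 53, 59, 86, 89, 89
The 2 values of 37 occupy positions 1–2 → average rank (1+2)/2 = 1.5.
The 2 values of 89 occupy positions 6–7 → average rank (6+7)/2 = 6.5.

6.5, 6.5, 3, 4, 5, 1.5, 1.5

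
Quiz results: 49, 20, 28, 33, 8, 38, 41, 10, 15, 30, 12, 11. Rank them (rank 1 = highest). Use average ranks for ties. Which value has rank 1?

Sorted (descending): 49, 41, 38, 33, 30, 28, 20, 15, 12, 11, 10, 8
No ties — each value takes its position as its rank.
Rank 1 → value 49.

49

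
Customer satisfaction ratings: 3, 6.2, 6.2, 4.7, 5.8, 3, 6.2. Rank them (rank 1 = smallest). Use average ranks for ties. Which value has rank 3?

Sorted (ascending): 3, 3, 4.7, 5.8, 6.2, 6.2, 6.2
The 2 values of 3 occupy positions 1–2 → average rank (1+2)/2 = 1.5.
The 3 values of 6.2 occupy positions 5–7 → average rank 6.
Rank 3 → value 4.7.

4.7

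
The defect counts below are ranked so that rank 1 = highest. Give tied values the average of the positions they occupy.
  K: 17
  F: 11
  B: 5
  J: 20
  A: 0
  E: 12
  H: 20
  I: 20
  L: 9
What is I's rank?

2

Sorted (descending): 20, 20, 20, 17, 12, 11, 9, 5, 0
The 3 values of 20 occupy positions 1–3 → average rank 2.
I has value 20 → rank 2.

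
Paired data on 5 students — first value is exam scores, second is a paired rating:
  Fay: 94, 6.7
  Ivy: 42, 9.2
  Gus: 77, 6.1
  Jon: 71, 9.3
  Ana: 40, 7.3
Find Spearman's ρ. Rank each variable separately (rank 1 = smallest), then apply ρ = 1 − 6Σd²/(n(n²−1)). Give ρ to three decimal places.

-0.500

Ranks of variable 1: 5, 2, 4, 3, 1
Ranks of variable 2: 2, 4, 1, 5, 3
d = r₁ − r₂: 3, -2, 3, -2, -2
d²: 9, 4, 9, 4, 4; Σd² = 30
ρ = 1 − 6·30/(5·24) = 1 − 180/120 = -0.500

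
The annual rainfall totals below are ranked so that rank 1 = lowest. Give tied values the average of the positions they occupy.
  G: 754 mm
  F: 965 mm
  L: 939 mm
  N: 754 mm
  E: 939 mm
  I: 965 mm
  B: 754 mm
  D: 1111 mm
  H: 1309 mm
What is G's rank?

2

Sorted (ascending): 754, 754, 754, 939, 939, 965, 965, 1111, 1309
The 3 values of 754 occupy positions 1–3 → average rank 2.
The 2 values of 939 occupy positions 4–5 → average rank (4+5)/2 = 4.5.
The 2 values of 965 occupy positions 6–7 → average rank (6+7)/2 = 6.5.
G has value 754 mm → rank 2.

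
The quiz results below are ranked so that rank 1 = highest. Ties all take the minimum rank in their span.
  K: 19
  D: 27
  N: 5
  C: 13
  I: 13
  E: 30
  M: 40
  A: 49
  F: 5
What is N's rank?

Sorted (descending): 49, 40, 30, 27, 19, 13, 13, 5, 5
The 2 values of 13 occupy positions 6–7 → each gets rank 6.
The 2 values of 5 occupy positions 8–9 → each gets rank 8.
N has value 5 → rank 8.

8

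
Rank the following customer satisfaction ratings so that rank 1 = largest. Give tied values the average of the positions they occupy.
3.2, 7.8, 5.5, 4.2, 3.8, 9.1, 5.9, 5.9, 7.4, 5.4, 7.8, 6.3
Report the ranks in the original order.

Sorted (descending): 9.1, 7.8, 7.8, 7.4, 6.3, 5.9, 5.9, 5.5, 5.4, 4.2, 3.8, 3.2
The 2 values of 7.8 occupy positions 2–3 → average rank (2+3)/2 = 2.5.
The 2 values of 5.9 occupy positions 6–7 → average rank (6+7)/2 = 6.5.

12, 2.5, 8, 10, 11, 1, 6.5, 6.5, 4, 9, 2.5, 5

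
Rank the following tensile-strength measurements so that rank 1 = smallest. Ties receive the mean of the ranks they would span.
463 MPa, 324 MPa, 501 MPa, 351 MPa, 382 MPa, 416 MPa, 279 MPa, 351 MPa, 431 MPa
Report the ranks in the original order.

Sorted (ascending): 279, 324, 351, 351, 382, 416, 431, 463, 501
The 2 values of 351 occupy positions 3–4 → average rank (3+4)/2 = 3.5.

8, 2, 9, 3.5, 5, 6, 1, 3.5, 7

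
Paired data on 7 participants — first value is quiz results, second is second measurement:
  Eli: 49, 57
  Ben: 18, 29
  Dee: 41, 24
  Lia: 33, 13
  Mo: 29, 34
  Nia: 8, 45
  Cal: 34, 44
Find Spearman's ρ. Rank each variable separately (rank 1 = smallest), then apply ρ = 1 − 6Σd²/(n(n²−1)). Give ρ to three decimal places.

Ranks of variable 1: 7, 2, 6, 4, 3, 1, 5
Ranks of variable 2: 7, 3, 2, 1, 4, 6, 5
d = r₁ − r₂: 0, -1, 4, 3, -1, -5, 0
d²: 0, 1, 16, 9, 1, 25, 0; Σd² = 52
ρ = 1 − 6·52/(7·48) = 1 − 312/336 = 0.071

0.071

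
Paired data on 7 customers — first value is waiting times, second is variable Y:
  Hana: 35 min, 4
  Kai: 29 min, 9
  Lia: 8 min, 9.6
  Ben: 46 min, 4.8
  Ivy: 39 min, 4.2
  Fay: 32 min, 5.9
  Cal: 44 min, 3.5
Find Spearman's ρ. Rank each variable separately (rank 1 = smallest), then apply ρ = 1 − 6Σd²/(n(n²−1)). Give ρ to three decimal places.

-0.750

Ranks of variable 1: 4, 2, 1, 7, 5, 3, 6
Ranks of variable 2: 2, 6, 7, 4, 3, 5, 1
d = r₁ − r₂: 2, -4, -6, 3, 2, -2, 5
d²: 4, 16, 36, 9, 4, 4, 25; Σd² = 98
ρ = 1 − 6·98/(7·48) = 1 − 588/336 = -0.750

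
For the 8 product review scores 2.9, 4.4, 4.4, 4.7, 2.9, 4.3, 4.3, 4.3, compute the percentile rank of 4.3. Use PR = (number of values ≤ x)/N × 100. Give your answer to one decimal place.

N = 8.
Strictly below 4.3: 2. Equal to 4.3: 3.
PR = 5/8 × 100 = 62.5

62.5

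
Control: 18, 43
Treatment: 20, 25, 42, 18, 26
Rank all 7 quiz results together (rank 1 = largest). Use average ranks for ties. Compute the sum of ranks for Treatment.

Sorted (descending): 43, 42, 26, 25, 20, 18, 18
The 2 values of 18 occupy positions 6–7 → average rank (6+7)/2 = 6.5.
Treatment values → pooled ranks: 20→5, 25→4, 42→2, 18→6.5, 26→3
Rank sum = 5 + 4 + 2 + 6.5 + 3 = 20.5

20.5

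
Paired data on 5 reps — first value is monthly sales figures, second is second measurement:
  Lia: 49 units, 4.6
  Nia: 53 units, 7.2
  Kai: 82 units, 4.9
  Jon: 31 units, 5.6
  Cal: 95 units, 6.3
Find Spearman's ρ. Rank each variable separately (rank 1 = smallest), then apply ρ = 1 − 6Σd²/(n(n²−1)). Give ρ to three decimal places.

Ranks of variable 1: 2, 3, 4, 1, 5
Ranks of variable 2: 1, 5, 2, 3, 4
d = r₁ − r₂: 1, -2, 2, -2, 1
d²: 1, 4, 4, 4, 1; Σd² = 14
ρ = 1 − 6·14/(5·24) = 1 − 84/120 = 0.300

0.300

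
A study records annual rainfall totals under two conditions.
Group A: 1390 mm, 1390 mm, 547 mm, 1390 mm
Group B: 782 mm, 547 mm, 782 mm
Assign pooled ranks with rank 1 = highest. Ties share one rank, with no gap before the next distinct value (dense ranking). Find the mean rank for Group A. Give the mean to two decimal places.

1.50

Sorted (descending): 1390, 1390, 1390, 782, 782, 547, 547
The 3 values of 1390 share dense rank 1.
The 2 values of 782 share dense rank 2.
The 2 values of 547 share dense rank 3.
Group A values → pooled ranks: 1390→1, 1390→1, 547→3, 1390→1
Mean rank = (1 + 1 + 3 + 1) / 4 = 1.50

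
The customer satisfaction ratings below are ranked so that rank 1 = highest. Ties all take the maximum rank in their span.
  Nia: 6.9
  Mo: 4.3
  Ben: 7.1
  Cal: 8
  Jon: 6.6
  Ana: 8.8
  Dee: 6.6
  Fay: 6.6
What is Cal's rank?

Sorted (descending): 8.8, 8, 7.1, 6.9, 6.6, 6.6, 6.6, 4.3
The 3 values of 6.6 occupy positions 5–7 → each gets rank 7.
Cal has value 8 → rank 2.

2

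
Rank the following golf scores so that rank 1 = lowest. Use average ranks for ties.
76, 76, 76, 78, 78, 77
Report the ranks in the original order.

2, 2, 2, 5.5, 5.5, 4

Sorted (ascending): 76, 76, 76, 77, 78, 78
The 3 values of 76 occupy positions 1–3 → average rank 2.
The 2 values of 78 occupy positions 5–6 → average rank (5+6)/2 = 5.5.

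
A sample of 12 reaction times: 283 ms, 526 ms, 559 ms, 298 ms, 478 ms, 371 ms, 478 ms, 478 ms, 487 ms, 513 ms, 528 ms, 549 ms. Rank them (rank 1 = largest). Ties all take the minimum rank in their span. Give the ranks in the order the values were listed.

12, 4, 1, 11, 7, 10, 7, 7, 6, 5, 3, 2

Sorted (descending): 559, 549, 528, 526, 513, 487, 478, 478, 478, 371, 298, 283
The 3 values of 478 occupy positions 7–9 → each gets rank 7.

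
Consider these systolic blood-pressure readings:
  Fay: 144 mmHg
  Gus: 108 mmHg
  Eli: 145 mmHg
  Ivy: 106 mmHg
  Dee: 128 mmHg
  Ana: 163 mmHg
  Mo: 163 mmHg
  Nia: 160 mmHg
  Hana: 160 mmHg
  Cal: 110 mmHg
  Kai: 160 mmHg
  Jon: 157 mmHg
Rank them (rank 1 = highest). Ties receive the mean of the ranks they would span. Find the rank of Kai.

Sorted (descending): 163, 163, 160, 160, 160, 157, 145, 144, 128, 110, 108, 106
The 2 values of 163 occupy positions 1–2 → average rank (1+2)/2 = 1.5.
The 3 values of 160 occupy positions 3–5 → average rank 4.
Kai has value 160 mmHg → rank 4.

4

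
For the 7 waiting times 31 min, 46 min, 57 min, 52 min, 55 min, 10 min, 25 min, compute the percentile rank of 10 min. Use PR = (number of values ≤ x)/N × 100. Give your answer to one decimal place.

14.3

N = 7.
Strictly below 10: 0. Equal to 10: 1.
PR = 1/7 × 100 = 14.3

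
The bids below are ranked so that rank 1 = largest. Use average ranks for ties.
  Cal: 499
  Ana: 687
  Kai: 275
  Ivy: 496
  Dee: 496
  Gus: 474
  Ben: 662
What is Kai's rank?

Sorted (descending): 687, 662, 499, 496, 496, 474, 275
The 2 values of 496 occupy positions 4–5 → average rank (4+5)/2 = 4.5.
Kai has value 275 → rank 7.

7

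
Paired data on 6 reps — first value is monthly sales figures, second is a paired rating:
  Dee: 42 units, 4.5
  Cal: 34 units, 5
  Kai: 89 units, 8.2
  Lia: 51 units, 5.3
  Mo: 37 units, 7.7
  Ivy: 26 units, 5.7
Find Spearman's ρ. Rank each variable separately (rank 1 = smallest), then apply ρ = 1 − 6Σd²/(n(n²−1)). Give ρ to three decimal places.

0.257

Ranks of variable 1: 4, 2, 6, 5, 3, 1
Ranks of variable 2: 1, 2, 6, 3, 5, 4
d = r₁ − r₂: 3, 0, 0, 2, -2, -3
d²: 9, 0, 0, 4, 4, 9; Σd² = 26
ρ = 1 − 6·26/(6·35) = 1 − 156/210 = 0.257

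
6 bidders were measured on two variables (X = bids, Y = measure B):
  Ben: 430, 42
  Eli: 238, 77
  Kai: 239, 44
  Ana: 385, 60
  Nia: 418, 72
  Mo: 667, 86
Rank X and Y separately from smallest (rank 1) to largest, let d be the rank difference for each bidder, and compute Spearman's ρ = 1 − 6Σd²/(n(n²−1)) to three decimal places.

0.086

Ranks of variable 1: 5, 1, 2, 3, 4, 6
Ranks of variable 2: 1, 5, 2, 3, 4, 6
d = r₁ − r₂: 4, -4, 0, 0, 0, 0
d²: 16, 16, 0, 0, 0, 0; Σd² = 32
ρ = 1 − 6·32/(6·35) = 1 − 192/210 = 0.086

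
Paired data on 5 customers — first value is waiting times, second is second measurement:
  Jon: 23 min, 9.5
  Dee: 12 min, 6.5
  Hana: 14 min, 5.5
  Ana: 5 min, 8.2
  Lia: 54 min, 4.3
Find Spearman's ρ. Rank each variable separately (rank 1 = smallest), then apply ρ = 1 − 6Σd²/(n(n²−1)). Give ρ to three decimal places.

-0.400

Ranks of variable 1: 4, 2, 3, 1, 5
Ranks of variable 2: 5, 3, 2, 4, 1
d = r₁ − r₂: -1, -1, 1, -3, 4
d²: 1, 1, 1, 9, 16; Σd² = 28
ρ = 1 − 6·28/(5·24) = 1 − 168/120 = -0.400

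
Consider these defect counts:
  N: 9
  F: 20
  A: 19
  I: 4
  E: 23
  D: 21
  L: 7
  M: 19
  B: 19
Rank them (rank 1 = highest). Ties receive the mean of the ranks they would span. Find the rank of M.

Sorted (descending): 23, 21, 20, 19, 19, 19, 9, 7, 4
The 3 values of 19 occupy positions 4–6 → average rank 5.
M has value 19 → rank 5.

5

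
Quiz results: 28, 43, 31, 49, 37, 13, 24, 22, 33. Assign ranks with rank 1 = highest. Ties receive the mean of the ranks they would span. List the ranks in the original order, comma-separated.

Sorted (descending): 49, 43, 37, 33, 31, 28, 24, 22, 13
No ties — each value takes its position as its rank.

6, 2, 5, 1, 3, 9, 7, 8, 4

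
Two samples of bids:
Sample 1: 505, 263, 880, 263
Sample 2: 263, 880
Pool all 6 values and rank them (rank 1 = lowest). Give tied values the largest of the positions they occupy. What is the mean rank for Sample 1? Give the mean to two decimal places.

4.00

Sorted (ascending): 263, 263, 263, 505, 880, 880
The 3 values of 263 occupy positions 1–3 → each gets rank 3.
The 2 values of 880 occupy positions 5–6 → each gets rank 6.
Sample 1 values → pooled ranks: 505→4, 263→3, 880→6, 263→3
Mean rank = (4 + 3 + 6 + 3) / 4 = 4.00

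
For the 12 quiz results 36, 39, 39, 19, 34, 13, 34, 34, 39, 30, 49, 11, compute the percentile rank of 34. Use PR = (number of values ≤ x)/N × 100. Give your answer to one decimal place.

N = 12.
Strictly below 34: 4. Equal to 34: 3.
PR = 7/12 × 100 = 58.3

58.3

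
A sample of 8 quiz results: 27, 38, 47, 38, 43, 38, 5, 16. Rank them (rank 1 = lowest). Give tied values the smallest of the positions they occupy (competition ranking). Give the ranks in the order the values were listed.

Sorted (ascending): 5, 16, 27, 38, 38, 38, 43, 47
The 3 values of 38 occupy positions 4–6 → each gets rank 4.

3, 4, 8, 4, 7, 4, 1, 2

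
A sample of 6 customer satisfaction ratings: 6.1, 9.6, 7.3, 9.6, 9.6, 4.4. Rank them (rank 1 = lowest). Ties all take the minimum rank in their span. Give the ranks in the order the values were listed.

Sorted (ascending): 4.4, 6.1, 7.3, 9.6, 9.6, 9.6
The 3 values of 9.6 occupy positions 4–6 → each gets rank 4.

2, 4, 3, 4, 4, 1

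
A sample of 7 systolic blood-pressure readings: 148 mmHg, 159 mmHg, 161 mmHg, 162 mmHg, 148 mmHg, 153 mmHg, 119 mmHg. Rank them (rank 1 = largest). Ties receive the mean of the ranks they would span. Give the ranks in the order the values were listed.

5.5, 3, 2, 1, 5.5, 4, 7

Sorted (descending): 162, 161, 159, 153, 148, 148, 119
The 2 values of 148 occupy positions 5–6 → average rank (5+6)/2 = 5.5.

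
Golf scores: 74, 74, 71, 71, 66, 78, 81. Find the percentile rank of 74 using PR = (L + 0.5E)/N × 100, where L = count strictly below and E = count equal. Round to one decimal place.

57.1

N = 7.
Strictly below 74: 3. Equal to 74: 2.
PR = (3 + 0.5·2)/7 × 100 = 57.1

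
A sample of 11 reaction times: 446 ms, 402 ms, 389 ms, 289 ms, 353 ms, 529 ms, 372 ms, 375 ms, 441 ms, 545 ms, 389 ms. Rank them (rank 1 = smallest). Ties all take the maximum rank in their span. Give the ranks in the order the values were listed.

Sorted (ascending): 289, 353, 372, 375, 389, 389, 402, 441, 446, 529, 545
The 2 values of 389 occupy positions 5–6 → each gets rank 6.

9, 7, 6, 1, 2, 10, 3, 4, 8, 11, 6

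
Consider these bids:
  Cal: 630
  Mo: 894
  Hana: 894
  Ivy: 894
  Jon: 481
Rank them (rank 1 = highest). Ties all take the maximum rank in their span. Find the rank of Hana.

Sorted (descending): 894, 894, 894, 630, 481
The 3 values of 894 occupy positions 1–3 → each gets rank 3.
Hana has value 894 → rank 3.

3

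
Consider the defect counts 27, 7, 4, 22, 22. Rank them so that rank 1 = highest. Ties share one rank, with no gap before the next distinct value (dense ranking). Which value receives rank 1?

27

Sorted (descending): 27, 22, 22, 7, 4
The 2 values of 22 share dense rank 2.
Remaining distinct values take the next consecutive integers.
Rank 1 → value 27.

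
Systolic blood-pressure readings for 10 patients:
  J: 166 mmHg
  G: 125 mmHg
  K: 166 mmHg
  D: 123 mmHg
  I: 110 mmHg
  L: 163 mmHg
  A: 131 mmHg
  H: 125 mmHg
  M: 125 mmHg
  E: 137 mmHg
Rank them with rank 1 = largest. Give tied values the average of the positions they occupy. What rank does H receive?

Sorted (descending): 166, 166, 163, 137, 131, 125, 125, 125, 123, 110
The 2 values of 166 occupy positions 1–2 → average rank (1+2)/2 = 1.5.
The 3 values of 125 occupy positions 6–8 → average rank 7.
H has value 125 mmHg → rank 7.

7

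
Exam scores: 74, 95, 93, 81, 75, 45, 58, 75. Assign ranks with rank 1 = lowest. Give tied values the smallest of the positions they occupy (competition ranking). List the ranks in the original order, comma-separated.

3, 8, 7, 6, 4, 1, 2, 4

Sorted (ascending): 45, 58, 74, 75, 75, 81, 93, 95
The 2 values of 75 occupy positions 4–5 → each gets rank 4.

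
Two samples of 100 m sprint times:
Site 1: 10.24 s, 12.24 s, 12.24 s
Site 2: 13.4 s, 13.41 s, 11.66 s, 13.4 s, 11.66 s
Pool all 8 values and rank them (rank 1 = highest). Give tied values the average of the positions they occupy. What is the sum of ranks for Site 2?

19

Sorted (descending): 13.41, 13.4, 13.4, 12.24, 12.24, 11.66, 11.66, 10.24
The 2 values of 13.4 occupy positions 2–3 → average rank (2+3)/2 = 2.5.
The 2 values of 12.24 occupy positions 4–5 → average rank (4+5)/2 = 4.5.
The 2 values of 11.66 occupy positions 6–7 → average rank (6+7)/2 = 6.5.
Site 2 values → pooled ranks: 13.4→2.5, 13.41→1, 11.66→6.5, 13.4→2.5, 11.66→6.5
Rank sum = 2.5 + 1 + 6.5 + 2.5 + 6.5 = 19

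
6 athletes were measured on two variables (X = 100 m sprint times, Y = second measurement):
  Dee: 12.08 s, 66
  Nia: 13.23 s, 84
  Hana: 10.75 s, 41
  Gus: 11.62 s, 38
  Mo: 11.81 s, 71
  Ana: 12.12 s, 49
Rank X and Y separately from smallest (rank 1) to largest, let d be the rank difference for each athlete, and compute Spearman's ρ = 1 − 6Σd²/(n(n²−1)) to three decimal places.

0.714

Ranks of variable 1: 4, 6, 1, 2, 3, 5
Ranks of variable 2: 4, 6, 2, 1, 5, 3
d = r₁ − r₂: 0, 0, -1, 1, -2, 2
d²: 0, 0, 1, 1, 4, 4; Σd² = 10
ρ = 1 − 6·10/(6·35) = 1 − 60/210 = 0.714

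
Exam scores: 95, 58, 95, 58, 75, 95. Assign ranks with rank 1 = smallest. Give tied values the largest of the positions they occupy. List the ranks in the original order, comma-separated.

Sorted (ascending): 58, 58, 75, 95, 95, 95
The 2 values of 58 occupy positions 1–2 → each gets rank 2.
The 3 values of 95 occupy positions 4–6 → each gets rank 6.

6, 2, 6, 2, 3, 6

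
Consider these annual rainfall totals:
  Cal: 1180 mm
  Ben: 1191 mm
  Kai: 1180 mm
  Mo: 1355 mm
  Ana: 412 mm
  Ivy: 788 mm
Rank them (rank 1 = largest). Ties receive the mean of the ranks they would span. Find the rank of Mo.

Sorted (descending): 1355, 1191, 1180, 1180, 788, 412
The 2 values of 1180 occupy positions 3–4 → average rank (3+4)/2 = 3.5.
Mo has value 1355 mm → rank 1.

1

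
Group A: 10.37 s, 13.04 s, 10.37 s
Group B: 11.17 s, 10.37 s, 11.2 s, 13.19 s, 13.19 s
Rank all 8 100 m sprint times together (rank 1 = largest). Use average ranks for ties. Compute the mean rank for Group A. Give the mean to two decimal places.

Sorted (descending): 13.19, 13.19, 13.04, 11.2, 11.17, 10.37, 10.37, 10.37
The 2 values of 13.19 occupy positions 1–2 → average rank (1+2)/2 = 1.5.
The 3 values of 10.37 occupy positions 6–8 → average rank 7.
Group A values → pooled ranks: 10.37→7, 13.04→3, 10.37→7
Mean rank = (7 + 3 + 7) / 3 = 5.67

5.67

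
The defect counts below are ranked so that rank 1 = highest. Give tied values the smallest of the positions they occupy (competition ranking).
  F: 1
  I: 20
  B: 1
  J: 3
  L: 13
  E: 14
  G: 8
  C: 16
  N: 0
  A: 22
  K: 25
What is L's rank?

6

Sorted (descending): 25, 22, 20, 16, 14, 13, 8, 3, 1, 1, 0
The 2 values of 1 occupy positions 9–10 → each gets rank 9.
L has value 13 → rank 6.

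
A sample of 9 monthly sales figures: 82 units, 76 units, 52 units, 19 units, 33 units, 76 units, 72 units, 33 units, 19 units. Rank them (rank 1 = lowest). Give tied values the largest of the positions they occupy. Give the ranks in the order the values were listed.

Sorted (ascending): 19, 19, 33, 33, 52, 72, 76, 76, 82
The 2 values of 19 occupy positions 1–2 → each gets rank 2.
The 2 values of 33 occupy positions 3–4 → each gets rank 4.
The 2 values of 76 occupy positions 7–8 → each gets rank 8.

9, 8, 5, 2, 4, 8, 6, 4, 2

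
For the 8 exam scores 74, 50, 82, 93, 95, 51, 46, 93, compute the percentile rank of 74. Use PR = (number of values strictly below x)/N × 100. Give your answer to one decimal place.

N = 8.
Strictly below 74: 3. Equal to 74: 1.
PR = 3/8 × 100 = 37.5

37.5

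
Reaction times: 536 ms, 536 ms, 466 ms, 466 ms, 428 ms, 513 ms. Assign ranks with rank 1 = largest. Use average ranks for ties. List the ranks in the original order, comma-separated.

1.5, 1.5, 4.5, 4.5, 6, 3

Sorted (descending): 536, 536, 513, 466, 466, 428
The 2 values of 536 occupy positions 1–2 → average rank (1+2)/2 = 1.5.
The 2 values of 466 occupy positions 4–5 → average rank (4+5)/2 = 4.5.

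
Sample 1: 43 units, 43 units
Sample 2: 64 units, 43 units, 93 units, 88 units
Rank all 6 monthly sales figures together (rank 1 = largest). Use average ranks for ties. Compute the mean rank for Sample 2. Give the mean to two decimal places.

2.75

Sorted (descending): 93, 88, 64, 43, 43, 43
The 3 values of 43 occupy positions 4–6 → average rank 5.
Sample 2 values → pooled ranks: 64→3, 43→5, 93→1, 88→2
Mean rank = (3 + 5 + 1 + 2) / 4 = 2.75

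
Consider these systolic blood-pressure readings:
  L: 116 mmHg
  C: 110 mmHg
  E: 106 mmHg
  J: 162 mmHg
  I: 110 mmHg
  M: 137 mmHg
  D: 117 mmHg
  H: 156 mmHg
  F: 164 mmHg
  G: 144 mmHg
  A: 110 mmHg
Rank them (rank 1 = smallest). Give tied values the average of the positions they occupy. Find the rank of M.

Sorted (ascending): 106, 110, 110, 110, 116, 117, 137, 144, 156, 162, 164
The 3 values of 110 occupy positions 2–4 → average rank 3.
M has value 137 mmHg → rank 7.

7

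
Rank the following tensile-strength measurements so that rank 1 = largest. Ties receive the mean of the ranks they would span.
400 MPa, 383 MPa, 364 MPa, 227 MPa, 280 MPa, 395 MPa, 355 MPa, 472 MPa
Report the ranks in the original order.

Sorted (descending): 472, 400, 395, 383, 364, 355, 280, 227
No ties — each value takes its position as its rank.

2, 4, 5, 8, 7, 3, 6, 1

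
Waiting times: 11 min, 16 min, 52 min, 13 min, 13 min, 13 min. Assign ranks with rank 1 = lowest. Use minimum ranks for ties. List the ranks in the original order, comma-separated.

Sorted (ascending): 11, 13, 13, 13, 16, 52
The 3 values of 13 occupy positions 2–4 → each gets rank 2.

1, 5, 6, 2, 2, 2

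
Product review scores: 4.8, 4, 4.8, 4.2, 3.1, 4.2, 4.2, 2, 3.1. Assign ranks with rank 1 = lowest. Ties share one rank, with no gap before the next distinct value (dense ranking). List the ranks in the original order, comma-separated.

Sorted (ascending): 2, 3.1, 3.1, 4, 4.2, 4.2, 4.2, 4.8, 4.8
The 2 values of 3.1 share dense rank 2.
The 3 values of 4.2 share dense rank 4.
The 2 values of 4.8 share dense rank 5.
Remaining distinct values take the next consecutive integers.

5, 3, 5, 4, 2, 4, 4, 1, 2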